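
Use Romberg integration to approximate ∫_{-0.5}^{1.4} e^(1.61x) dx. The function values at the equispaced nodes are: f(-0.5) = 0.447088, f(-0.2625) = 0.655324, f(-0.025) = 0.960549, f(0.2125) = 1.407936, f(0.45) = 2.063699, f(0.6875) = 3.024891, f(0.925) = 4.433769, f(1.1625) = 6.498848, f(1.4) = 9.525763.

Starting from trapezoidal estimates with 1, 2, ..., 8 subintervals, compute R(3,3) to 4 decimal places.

5.6389

R(0,0) (trapezoid, 1 panel, h=1.9000): 9.474208
R(1,0) (trapezoid, 2 panels, h=0.9500): 6.697618
R(2,0) (trapezoid, 4 panels, h=0.4750): 5.911110
R(3,0) (trapezoid, 8 panels, h=0.2375): 5.707467
R(1,1) = 6.697618 + (6.697618 − 9.474208)/3 = 5.772088
R(2,1) = 5.911110 + (5.911110 − 6.697618)/3 = 5.648941
R(3,1) = 5.707467 + (5.707467 − 5.911110)/3 = 5.639586
R(2,2) = 5.648941 + (5.648941 − 5.772088)/15 = 5.640731
R(3,2) = 5.639586 + (5.639586 − 5.648941)/15 = 5.638962
R(3,3) = 5.638962 + (5.638962 − 5.640731)/63 = 5.638934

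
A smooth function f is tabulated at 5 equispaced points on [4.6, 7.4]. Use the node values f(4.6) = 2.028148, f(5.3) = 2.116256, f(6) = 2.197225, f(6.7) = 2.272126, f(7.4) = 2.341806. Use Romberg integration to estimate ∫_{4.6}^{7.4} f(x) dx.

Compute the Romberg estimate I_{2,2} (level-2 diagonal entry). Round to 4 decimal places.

I_{0,0} (trapezoid, 1 panel, h=2.8000): 6.117936
I_{1,0} (trapezoid, 2 panels, h=1.4000): 6.135083
I_{2,0} (trapezoid, 4 panels, h=0.7000): 6.139409
I_{1,1} = 6.135083 + (6.135083 − 6.117936)/3 = 6.140799
I_{2,1} = 6.139409 + (6.139409 − 6.135083)/3 = 6.140851
I_{2,2} = 6.140851 + (6.140851 − 6.140799)/15 = 6.140854

6.1409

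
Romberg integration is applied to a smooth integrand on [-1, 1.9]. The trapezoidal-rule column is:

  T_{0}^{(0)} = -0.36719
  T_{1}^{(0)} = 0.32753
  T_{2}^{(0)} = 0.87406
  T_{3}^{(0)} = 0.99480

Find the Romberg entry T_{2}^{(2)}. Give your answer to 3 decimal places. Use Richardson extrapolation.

T_{1}^{(1)} = (4·0.32753 − (-0.36719)) / 3 = 0.55910
T_{2}^{(1)} = 0.87406 + (0.87406 − 0.32753)/3 = 1.05624
T_{2}^{(2)} = 1.05624 + (1.05624 − 0.55910)/15 = 1.08938

1.089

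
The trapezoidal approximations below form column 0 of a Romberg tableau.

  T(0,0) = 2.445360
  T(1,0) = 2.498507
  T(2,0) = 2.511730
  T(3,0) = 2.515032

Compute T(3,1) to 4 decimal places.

2.5161

Richardson extrapolation on the trapezoidal column (denominator 4−1=3):
T(3,1) = (4·2.515032 − 2.511730) / 3 = 2.516133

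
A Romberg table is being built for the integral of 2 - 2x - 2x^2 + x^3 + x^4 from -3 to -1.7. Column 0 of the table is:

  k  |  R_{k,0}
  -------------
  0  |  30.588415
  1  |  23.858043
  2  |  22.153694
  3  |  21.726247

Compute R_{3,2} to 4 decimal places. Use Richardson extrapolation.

Richardson extrapolation on the trapezoidal column (denominator 4−1=3):
R_{2,1} = (4·22.153694 − 23.858043) / 3 = 21.585578
R_{3,1} = 21.726247 + (21.726247 − 22.153694)/3 = 21.583765
R_{3,2} = (16·21.583765 − 21.585578) / 15 = 21.583644

21.5836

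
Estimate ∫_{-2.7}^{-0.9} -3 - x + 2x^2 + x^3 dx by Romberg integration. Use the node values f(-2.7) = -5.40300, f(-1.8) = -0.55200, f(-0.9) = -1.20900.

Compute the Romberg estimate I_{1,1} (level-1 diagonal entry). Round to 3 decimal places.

-2.646

I_{0,0} (trapezoid, 1 panel, h=1.8000): -5.95080
I_{1,0} (trapezoid, 2 panels, h=0.9000): -3.47220
I_{1,1} = -3.47220 + (-3.47220 − (-5.95080))/3 = -2.64600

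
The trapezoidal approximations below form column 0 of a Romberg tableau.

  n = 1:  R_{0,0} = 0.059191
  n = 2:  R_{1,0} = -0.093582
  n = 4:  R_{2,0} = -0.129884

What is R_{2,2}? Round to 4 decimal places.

-0.1418

Richardson extrapolation on the trapezoidal column (denominator 4−1=3):
R_{1,1} = (4·(-0.093582) − 0.059191) / 3 = -0.144506
R_{2,1} = -0.129884 + (-0.129884 − (-0.093582))/3 = -0.141985
R_{2,2} = (16·(-0.141985) − (-0.144506)) / 15 = -0.141817
(Column j=1 coincides with Simpson's rule on the same nodes.)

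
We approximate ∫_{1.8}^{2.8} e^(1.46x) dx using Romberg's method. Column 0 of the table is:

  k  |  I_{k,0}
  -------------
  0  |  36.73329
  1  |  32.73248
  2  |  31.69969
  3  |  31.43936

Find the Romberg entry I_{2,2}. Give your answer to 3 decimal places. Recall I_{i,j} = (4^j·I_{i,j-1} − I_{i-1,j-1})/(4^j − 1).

31.353

I_{1,1} = (4·32.73248 − 36.73329) / 3 = 31.39888
I_{2,1} = 31.69969 + (31.69969 − 32.73248)/3 = 31.35543
I_{2,2} = 31.35543 + (31.35543 − 31.39888)/15 = 31.35253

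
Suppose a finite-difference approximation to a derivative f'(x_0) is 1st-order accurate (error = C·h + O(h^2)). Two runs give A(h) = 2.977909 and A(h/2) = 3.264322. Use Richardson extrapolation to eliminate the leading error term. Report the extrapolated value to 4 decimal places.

Extrapolated value = (2·A(h/2) − A(h)) / (2 − 1)
= (2·3.264322 − 2.977909) / 1
= 3.550735 / 1 = 3.550735

3.5507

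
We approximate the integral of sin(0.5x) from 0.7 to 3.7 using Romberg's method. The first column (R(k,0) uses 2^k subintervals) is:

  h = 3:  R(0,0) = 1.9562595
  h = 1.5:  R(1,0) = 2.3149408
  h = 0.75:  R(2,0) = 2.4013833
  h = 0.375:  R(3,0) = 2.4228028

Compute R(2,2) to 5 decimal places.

2.42991

Richardson extrapolation on the trapezoidal column (denominator 4−1=3):
R(1,1) = 2.3149408 + (2.3149408 − 1.9562595)/3 = 2.4345012
R(2,1) = 2.4013833 + (2.4013833 − 2.3149408)/3 = 2.4301975
R(2,2) = 2.4301975 + (2.4301975 − 2.4345012)/15 = 2.4299106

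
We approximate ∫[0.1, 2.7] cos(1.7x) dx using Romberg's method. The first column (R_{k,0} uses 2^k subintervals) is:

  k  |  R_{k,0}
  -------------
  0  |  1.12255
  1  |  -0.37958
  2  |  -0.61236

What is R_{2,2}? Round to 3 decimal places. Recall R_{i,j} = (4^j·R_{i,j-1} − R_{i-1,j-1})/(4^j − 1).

R_{1,1} = (4·(-0.37958) − 1.12255) / 3 = -0.88029
R_{2,1} = (4·(-0.61236) − (-0.37958)) / 3 = -0.68995
R_{2,2} = -0.68995 + (-0.68995 − (-0.88029))/15 = -0.67726

-0.677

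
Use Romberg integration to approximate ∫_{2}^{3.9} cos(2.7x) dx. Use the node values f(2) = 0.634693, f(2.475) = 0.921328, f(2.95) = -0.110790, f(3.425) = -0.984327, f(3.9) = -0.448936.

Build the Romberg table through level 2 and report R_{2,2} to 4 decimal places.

R_{0,0} (trapezoid, 1 panel, h=1.9000): 0.176469
R_{1,0} (trapezoid, 2 panels, h=0.9500): -0.017016
R_{2,0} (trapezoid, 4 panels, h=0.4750): -0.038432
R_{1,1} = -0.017016 + (-0.017016 − 0.176469)/3 = -0.081511
R_{2,1} = -0.038432 + (-0.038432 − (-0.017016))/3 = -0.045571
R_{2,2} = -0.045571 + (-0.045571 − (-0.081511))/15 = -0.043175

-0.0432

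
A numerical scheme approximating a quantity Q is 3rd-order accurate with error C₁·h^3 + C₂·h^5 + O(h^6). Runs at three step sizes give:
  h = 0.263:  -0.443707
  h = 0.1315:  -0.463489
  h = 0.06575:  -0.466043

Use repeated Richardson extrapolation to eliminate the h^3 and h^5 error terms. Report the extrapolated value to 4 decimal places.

-0.4664

First eliminate the h^3 term (factor 2^3 = 8):
  B₁ = (8·(-0.463489) − (-0.443707))/7 = -0.466315
  B₂ = (8·(-0.466043) − (-0.463489))/7 = -0.466408
Then eliminate the h^5 term (factor 2^5 = 32):
  (32·(-0.466408) − (-0.466315))/31 = -0.466411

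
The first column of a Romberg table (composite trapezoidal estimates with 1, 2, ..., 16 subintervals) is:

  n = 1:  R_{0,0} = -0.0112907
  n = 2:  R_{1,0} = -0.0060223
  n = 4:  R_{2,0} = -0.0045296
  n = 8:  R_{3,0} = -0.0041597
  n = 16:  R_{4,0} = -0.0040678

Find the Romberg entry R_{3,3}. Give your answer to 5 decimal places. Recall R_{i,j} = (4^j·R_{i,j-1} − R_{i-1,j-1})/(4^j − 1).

-0.00404

R_{1,1} = (4·(-0.0060223) − (-0.0112907)) / 3 = -0.0042662
R_{2,1} = -0.0045296 + (-0.0045296 − (-0.0060223))/3 = -0.0040320
R_{3,1} = (4·(-0.0041597) − (-0.0045296)) / 3 = -0.0040364
R_{2,2} = -0.0040320 + (-0.0040320 − (-0.0042662))/15 = -0.0040164
R_{3,2} = (16·(-0.0040364) − (-0.0040320)) / 15 = -0.0040367
R_{3,3} = (64·(-0.0040367) − (-0.0040164)) / 63 = -0.0040370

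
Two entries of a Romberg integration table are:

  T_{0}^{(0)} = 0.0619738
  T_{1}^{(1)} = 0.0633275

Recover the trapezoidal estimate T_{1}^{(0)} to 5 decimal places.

0.06299

From T_{1}^{(1)} = (4·T_{1}^{(0)} − T_{0}^{(0)})/3, solve for T_{1}^{(0)}:
4·T_{1}^{(0)} = 3·0.0633275 + 0.0619738 = 0.2519563
T_{1}^{(0)} = 0.0629891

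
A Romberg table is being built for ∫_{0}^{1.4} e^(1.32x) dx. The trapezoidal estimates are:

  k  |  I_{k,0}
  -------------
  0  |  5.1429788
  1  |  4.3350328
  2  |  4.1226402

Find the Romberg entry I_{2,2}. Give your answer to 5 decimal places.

4.05092

I_{1,1} = 4.3350328 + (4.3350328 − 5.1429788)/3 = 4.0657175
I_{2,1} = 4.1226402 + (4.1226402 − 4.3350328)/3 = 4.0518427
I_{2,2} = 4.0518427 + (4.0518427 − 4.0657175)/15 = 4.0509177
(Column j=1 coincides with Simpson's rule on the same nodes.)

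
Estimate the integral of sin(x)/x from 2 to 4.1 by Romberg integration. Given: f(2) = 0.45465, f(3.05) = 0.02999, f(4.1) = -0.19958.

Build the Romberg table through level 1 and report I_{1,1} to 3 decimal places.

0.131

I_{0,0} (trapezoid, 1 panel, h=2.1000): 0.26782
I_{1,0} (trapezoid, 2 panels, h=1.0500): 0.16540
I_{1,1} = 0.16540 + (0.16540 − 0.26782)/3 = 0.13126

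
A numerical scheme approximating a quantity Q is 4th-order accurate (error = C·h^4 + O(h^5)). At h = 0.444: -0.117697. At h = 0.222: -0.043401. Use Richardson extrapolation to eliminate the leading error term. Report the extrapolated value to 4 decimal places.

The leading error scales as h^4; refining by a factor of 2 reduces it by 2^4 = 16.
Extrapolated value = (16·A(h/2) − A(h)) / (16 − 1)
= (16·(-0.043401) − (-0.117697)) / 15
= -0.576719 / 15 = -0.038448

-0.0384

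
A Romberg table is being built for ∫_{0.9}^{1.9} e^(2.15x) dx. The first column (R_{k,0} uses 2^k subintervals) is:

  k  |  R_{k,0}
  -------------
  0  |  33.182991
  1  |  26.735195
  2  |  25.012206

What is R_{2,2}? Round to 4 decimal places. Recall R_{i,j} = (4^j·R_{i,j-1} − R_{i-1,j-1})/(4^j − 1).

24.4280

Richardson extrapolation on the trapezoidal column (denominator 4−1=3):
R_{1,1} = (4·26.735195 − 33.182991) / 3 = 24.585930
R_{2,1} = 25.012206 + (25.012206 − 26.735195)/3 = 24.437876
R_{2,2} = 24.437876 + (24.437876 − 24.585930)/15 = 24.428006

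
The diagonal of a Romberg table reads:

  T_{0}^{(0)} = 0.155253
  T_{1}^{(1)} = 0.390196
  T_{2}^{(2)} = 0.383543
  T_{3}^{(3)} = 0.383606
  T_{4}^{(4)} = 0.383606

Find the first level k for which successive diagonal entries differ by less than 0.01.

|T_{1}^{(1)} − T_{0}^{(0)}| = 0.234943 ≥ 0.01
|T_{2}^{(2)} − T_{1}^{(1)}| = 0.006653 < 0.01

k = 2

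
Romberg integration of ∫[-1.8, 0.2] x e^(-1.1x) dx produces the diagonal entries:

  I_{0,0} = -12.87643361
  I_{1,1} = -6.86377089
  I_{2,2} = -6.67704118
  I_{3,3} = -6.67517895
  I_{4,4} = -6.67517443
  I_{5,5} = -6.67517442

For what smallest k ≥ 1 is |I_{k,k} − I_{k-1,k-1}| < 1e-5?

|I_{1,1} − I_{0,0}| = 6.01266272 ≥ 1e-5
|I_{2,2} − I_{1,1}| = 0.18672971 ≥ 1e-5
|I_{3,3} − I_{2,2}| = 0.00186223 ≥ 1e-5
|I_{4,4} − I_{3,3}| = 0.00000452 < 1e-5

k = 4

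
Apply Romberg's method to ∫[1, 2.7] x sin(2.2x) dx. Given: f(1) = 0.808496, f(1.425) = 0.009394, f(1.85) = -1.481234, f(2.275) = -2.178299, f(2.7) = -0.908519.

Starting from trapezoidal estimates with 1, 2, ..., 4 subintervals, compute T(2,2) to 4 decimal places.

-1.6600

T(0,0) (trapezoid, 1 panel, h=1.7000): -0.085020
T(1,0) (trapezoid, 2 panels, h=0.8500): -1.301559
T(2,0) (trapezoid, 4 panels, h=0.4250): -1.572564
T(1,1) = -1.301559 + (-1.301559 − (-0.085020))/3 = -1.707072
T(2,1) = -1.572564 + (-1.572564 − (-1.301559))/3 = -1.662899
T(2,2) = -1.662899 + (-1.662899 − (-1.707072))/15 = -1.659954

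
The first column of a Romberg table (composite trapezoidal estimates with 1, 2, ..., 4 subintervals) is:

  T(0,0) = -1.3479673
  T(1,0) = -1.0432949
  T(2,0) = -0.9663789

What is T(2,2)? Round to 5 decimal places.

Richardson extrapolation on the trapezoidal column (denominator 4−1=3):
T(1,1) = -1.0432949 + (-1.0432949 − (-1.3479673))/3 = -0.9417374
T(2,1) = (4·(-0.9663789) − (-1.0432949)) / 3 = -0.9407402
T(2,2) = -0.9407402 + (-0.9407402 − (-0.9417374))/15 = -0.9406737

-0.94067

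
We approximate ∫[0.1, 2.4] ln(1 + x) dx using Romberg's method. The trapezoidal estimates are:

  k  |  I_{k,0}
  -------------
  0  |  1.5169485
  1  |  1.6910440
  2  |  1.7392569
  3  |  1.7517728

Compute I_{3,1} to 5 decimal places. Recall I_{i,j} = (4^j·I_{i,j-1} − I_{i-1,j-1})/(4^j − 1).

Richardson extrapolation on the trapezoidal column (denominator 4−1=3):
I_{3,1} = 1.7517728 + (1.7517728 − 1.7392569)/3 = 1.7559448

1.75594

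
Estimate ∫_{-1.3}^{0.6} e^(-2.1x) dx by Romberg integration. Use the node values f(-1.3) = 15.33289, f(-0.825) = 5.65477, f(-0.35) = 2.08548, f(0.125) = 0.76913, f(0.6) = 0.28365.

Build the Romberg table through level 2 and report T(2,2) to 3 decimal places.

7.176

T(0,0) (trapezoid, 1 panel, h=1.9000): 14.83571
T(1,0) (trapezoid, 2 panels, h=0.9500): 9.39906
T(2,0) (trapezoid, 4 panels, h=0.4750): 7.75088
T(1,1) = 9.39906 + (9.39906 − 14.83571)/3 = 7.58684
T(2,1) = 7.75088 + (7.75088 − 9.39906)/3 = 7.20149
T(2,2) = 7.20149 + (7.20149 − 7.58684)/15 = 7.17580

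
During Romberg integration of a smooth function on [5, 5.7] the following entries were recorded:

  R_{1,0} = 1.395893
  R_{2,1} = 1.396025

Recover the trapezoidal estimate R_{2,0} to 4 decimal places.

1.3960

From R_{2,1} = (4·R_{2,0} − R_{1,0})/3, solve for R_{2,0}:
4·R_{2,0} = 3·1.396025 + 1.395893 = 5.583968
R_{2,0} = 1.395992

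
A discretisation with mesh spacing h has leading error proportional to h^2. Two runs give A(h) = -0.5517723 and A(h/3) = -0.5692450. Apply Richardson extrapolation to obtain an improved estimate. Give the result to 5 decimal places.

The leading error scales as h^2; refining by a factor of 3 reduces it by 3^2 = 9.
Extrapolated value = (9·A(h/3) − A(h)) / (9 − 1)
= (9·(-0.5692450) − (-0.5517723)) / 8
= -4.5714327 / 8 = -0.5714291

-0.57143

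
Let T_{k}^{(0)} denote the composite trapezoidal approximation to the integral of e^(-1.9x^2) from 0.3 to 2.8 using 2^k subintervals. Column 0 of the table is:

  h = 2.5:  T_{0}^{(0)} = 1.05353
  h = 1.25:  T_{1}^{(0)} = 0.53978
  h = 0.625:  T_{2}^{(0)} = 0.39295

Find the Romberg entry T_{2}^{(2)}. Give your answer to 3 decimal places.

T_{1}^{(1)} = 0.53978 + (0.53978 − 1.05353)/3 = 0.36853
T_{2}^{(1)} = (4·0.39295 − 0.53978) / 3 = 0.34401
T_{2}^{(2)} = 0.34401 + (0.34401 − 0.36853)/15 = 0.34238

0.342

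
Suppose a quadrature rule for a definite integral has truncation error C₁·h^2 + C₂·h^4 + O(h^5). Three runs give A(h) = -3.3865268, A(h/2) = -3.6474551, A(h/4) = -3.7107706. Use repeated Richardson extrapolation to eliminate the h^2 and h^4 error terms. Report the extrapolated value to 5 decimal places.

First eliminate the h^2 term (factor 2^2 = 4):
  B₁ = (4·(-3.6474551) − (-3.3865268))/3 = -3.7344312
  B₂ = (4·(-3.7107706) − (-3.6474551))/3 = -3.7318758
Then eliminate the h^4 term (factor 2^4 = 16):
  (16·(-3.7318758) − (-3.7344312))/15 = -3.7317054

-3.73171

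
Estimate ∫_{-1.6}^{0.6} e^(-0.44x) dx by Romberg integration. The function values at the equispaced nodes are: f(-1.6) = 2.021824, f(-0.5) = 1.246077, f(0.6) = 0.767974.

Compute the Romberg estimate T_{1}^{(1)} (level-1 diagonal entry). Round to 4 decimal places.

2.8505

T_{0}^{(0)} (trapezoid, 1 panel, h=2.2000): 3.068778
T_{1}^{(0)} (trapezoid, 2 panels, h=1.1000): 2.905074
T_{1}^{(1)} = 2.905074 + (2.905074 − 3.068778)/3 = 2.850506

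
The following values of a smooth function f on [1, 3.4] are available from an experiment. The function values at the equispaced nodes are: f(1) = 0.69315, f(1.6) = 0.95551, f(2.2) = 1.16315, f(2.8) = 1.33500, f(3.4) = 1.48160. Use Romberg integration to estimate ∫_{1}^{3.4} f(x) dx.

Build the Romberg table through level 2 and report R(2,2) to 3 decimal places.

R(0,0) (trapezoid, 1 panel, h=2.4000): 2.60970
R(1,0) (trapezoid, 2 panels, h=1.2000): 2.70063
R(2,0) (trapezoid, 4 panels, h=0.6000): 2.72462
R(1,1) = 2.70063 + (2.70063 − 2.60970)/3 = 2.73094
R(2,1) = 2.72462 + (2.72462 − 2.70063)/3 = 2.73262
R(2,2) = 2.73262 + (2.73262 − 2.73094)/15 = 2.73273

2.733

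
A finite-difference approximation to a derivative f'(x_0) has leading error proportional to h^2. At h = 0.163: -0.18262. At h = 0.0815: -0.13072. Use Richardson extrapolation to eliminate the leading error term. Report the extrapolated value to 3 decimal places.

-0.113

The leading error scales as h^2; refining by a factor of 2 reduces it by 2^2 = 4.
Extrapolated value = (4·A(h/2) − A(h)) / (4 − 1)
= (4·(-0.13072) − (-0.18262)) / 3
= -0.34026 / 3 = -0.11342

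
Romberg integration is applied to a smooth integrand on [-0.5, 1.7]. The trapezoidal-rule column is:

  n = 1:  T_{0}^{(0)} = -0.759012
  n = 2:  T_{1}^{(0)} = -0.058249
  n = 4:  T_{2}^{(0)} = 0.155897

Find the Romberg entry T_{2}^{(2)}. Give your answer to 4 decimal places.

0.2307

Richardson extrapolation on the trapezoidal column (denominator 4−1=3):
T_{1}^{(1)} = -0.058249 + (-0.058249 − (-0.759012))/3 = 0.175339
T_{2}^{(1)} = (4·0.155897 − (-0.058249)) / 3 = 0.227279
T_{2}^{(2)} = (16·0.227279 − 0.175339) / 15 = 0.230742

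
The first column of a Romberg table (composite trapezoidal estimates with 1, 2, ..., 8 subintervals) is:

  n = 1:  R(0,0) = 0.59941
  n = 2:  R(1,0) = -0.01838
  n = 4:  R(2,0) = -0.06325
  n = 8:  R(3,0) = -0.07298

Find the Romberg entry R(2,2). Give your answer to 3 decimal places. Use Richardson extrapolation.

Richardson extrapolation on the trapezoidal column (denominator 4−1=3):
R(1,1) = -0.01838 + (-0.01838 − 0.59941)/3 = -0.22431
R(2,1) = -0.06325 + (-0.06325 − (-0.01838))/3 = -0.07821
R(2,2) = -0.07821 + (-0.07821 − (-0.22431))/15 = -0.06847

-0.068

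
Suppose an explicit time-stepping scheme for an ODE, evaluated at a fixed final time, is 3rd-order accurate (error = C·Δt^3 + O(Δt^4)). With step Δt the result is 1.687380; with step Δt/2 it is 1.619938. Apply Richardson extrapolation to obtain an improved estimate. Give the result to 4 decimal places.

1.6103

Extrapolated value = (8·A(Δt/2) − A(Δt)) / (8 − 1)
= (8·1.619938 − 1.687380) / 7
= 11.272124 / 7 = 1.610303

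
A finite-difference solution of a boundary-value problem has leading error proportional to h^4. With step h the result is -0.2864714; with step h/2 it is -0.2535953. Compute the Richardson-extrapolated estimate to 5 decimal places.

The leading error scales as h^4; refining by a factor of 2 reduces it by 2^4 = 16.
Extrapolated value = (16·A(h/2) − A(h)) / (16 − 1)
= (16·(-0.2535953) − (-0.2864714)) / 15
= -3.7710534 / 15 = -0.2514036

-0.25140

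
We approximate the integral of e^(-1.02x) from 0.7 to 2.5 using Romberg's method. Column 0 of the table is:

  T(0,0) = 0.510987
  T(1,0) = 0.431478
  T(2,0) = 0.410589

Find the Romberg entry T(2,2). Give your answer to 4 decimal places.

0.4035

Richardson extrapolation on the trapezoidal column (denominator 4−1=3):
T(1,1) = 0.431478 + (0.431478 − 0.510987)/3 = 0.404975
T(2,1) = 0.410589 + (0.410589 − 0.431478)/3 = 0.403626
T(2,2) = (16·0.403626 − 0.404975) / 15 = 0.403536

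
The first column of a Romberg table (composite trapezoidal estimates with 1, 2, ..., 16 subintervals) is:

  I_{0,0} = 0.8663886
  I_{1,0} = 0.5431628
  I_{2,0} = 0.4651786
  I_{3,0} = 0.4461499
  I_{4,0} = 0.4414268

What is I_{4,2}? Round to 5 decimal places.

0.43986

Richardson extrapolation on the trapezoidal column (denominator 4−1=3):
I_{3,1} = (4·0.4461499 − 0.4651786) / 3 = 0.4398070
I_{4,1} = 0.4414268 + (0.4414268 − 0.4461499)/3 = 0.4398524
I_{4,2} = (16·0.4398524 − 0.4398070) / 15 = 0.4398554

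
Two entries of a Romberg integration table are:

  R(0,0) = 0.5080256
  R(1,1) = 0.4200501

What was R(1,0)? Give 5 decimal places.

From R(1,1) = (4·R(1,0) − R(0,0))/3, solve for R(1,0):
4·R(1,0) = 3·0.4200501 + 0.5080256 = 1.7681759
R(1,0) = 0.4420440

0.44204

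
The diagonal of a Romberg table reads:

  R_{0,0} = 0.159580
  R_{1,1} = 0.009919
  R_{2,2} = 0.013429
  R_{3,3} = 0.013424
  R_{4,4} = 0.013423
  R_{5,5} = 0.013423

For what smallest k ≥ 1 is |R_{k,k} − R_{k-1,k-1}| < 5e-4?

|R_{1,1} − R_{0,0}| = 0.149661 ≥ 5e-4
|R_{2,2} − R_{1,1}| = 0.003510 ≥ 5e-4
|R_{3,3} − R_{2,2}| = 0.000005 < 5e-4

k = 3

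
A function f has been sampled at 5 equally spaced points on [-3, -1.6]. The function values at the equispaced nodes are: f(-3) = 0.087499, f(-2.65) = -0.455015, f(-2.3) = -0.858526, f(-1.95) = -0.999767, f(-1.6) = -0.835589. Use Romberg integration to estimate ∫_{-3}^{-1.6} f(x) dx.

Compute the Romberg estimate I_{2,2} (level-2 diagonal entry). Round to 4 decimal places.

I_{0,0} (trapezoid, 1 panel, h=1.4000): -0.523663
I_{1,0} (trapezoid, 2 panels, h=0.7000): -0.862800
I_{2,0} (trapezoid, 4 panels, h=0.3500): -0.940574
I_{1,1} = -0.862800 + (-0.862800 − (-0.523663))/3 = -0.975846
I_{2,1} = -0.940574 + (-0.940574 − (-0.862800))/3 = -0.966499
I_{2,2} = -0.966499 + (-0.966499 − (-0.975846))/15 = -0.965876

-0.9659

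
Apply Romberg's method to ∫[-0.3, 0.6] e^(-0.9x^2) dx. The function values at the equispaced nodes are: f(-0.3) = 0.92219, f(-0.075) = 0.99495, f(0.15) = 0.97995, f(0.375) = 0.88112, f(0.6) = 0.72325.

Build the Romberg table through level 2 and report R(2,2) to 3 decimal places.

R(0,0) (trapezoid, 1 panel, h=0.9000): 0.74045
R(1,0) (trapezoid, 2 panels, h=0.4500): 0.81120
R(2,0) (trapezoid, 4 panels, h=0.2250): 0.82772
R(1,1) = 0.81120 + (0.81120 − 0.74045)/3 = 0.83478
R(2,1) = 0.82772 + (0.82772 − 0.81120)/3 = 0.83323
R(2,2) = 0.83323 + (0.83323 − 0.83478)/15 = 0.83313

0.833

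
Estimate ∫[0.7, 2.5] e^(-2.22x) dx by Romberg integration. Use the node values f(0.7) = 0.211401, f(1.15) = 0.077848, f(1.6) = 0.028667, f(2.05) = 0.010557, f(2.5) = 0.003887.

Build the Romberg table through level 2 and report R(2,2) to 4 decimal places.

R(0,0) (trapezoid, 1 panel, h=1.8000): 0.193759
R(1,0) (trapezoid, 2 panels, h=0.9000): 0.122680
R(2,0) (trapezoid, 4 panels, h=0.4500): 0.101122
R(1,1) = 0.122680 + (0.122680 − 0.193759)/3 = 0.098987
R(2,1) = 0.101122 + (0.101122 − 0.122680)/3 = 0.093936
R(2,2) = 0.093936 + (0.093936 − 0.098987)/15 = 0.093599

0.0936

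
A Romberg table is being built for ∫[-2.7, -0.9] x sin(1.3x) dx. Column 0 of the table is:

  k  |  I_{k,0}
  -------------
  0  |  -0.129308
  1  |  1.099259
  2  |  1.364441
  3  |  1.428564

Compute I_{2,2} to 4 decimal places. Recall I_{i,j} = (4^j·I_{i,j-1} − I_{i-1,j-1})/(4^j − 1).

1.4491

Richardson extrapolation on the trapezoidal column (denominator 4−1=3):
I_{1,1} = 1.099259 + (1.099259 − (-0.129308))/3 = 1.508781
I_{2,1} = 1.364441 + (1.364441 − 1.099259)/3 = 1.452835
I_{2,2} = (16·1.452835 − 1.508781) / 15 = 1.449105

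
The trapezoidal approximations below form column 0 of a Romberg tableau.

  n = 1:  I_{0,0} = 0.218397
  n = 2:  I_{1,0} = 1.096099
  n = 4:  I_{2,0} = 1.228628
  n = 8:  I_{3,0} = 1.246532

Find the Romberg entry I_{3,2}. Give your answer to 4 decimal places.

1.2511

I_{2,1} = (4·1.228628 − 1.096099) / 3 = 1.272804
I_{3,1} = 1.246532 + (1.246532 − 1.228628)/3 = 1.252500
I_{3,2} = 1.252500 + (1.252500 − 1.272804)/15 = 1.251146
(Column j=1 coincides with Simpson's rule on the same nodes.)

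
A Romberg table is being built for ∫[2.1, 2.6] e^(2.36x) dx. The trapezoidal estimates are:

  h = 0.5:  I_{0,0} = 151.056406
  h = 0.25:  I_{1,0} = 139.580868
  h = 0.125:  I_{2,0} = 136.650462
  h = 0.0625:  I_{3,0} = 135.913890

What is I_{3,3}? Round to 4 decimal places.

135.6680

Richardson extrapolation on the trapezoidal column (denominator 4−1=3):
I_{1,1} = (4·139.580868 − 151.056406) / 3 = 135.755689
I_{2,1} = (4·136.650462 − 139.580868) / 3 = 135.673660
I_{3,1} = (4·135.913890 − 136.650462) / 3 = 135.668366
I_{2,2} = 135.673660 + (135.673660 − 135.755689)/15 = 135.668191
I_{3,2} = 135.668366 + (135.668366 − 135.673660)/15 = 135.668013
I_{3,3} = (64·135.668013 − 135.668191) / 63 = 135.668010
(Column j=1 coincides with Simpson's rule on the same nodes.)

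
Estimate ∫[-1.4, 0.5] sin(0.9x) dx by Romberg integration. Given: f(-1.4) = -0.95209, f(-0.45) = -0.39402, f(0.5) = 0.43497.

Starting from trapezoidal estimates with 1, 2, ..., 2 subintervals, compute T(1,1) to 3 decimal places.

-0.663

T(0,0) (trapezoid, 1 panel, h=1.9000): -0.49126
T(1,0) (trapezoid, 2 panels, h=0.9500): -0.61995
T(1,1) = -0.61995 + (-0.61995 − (-0.49126))/3 = -0.66285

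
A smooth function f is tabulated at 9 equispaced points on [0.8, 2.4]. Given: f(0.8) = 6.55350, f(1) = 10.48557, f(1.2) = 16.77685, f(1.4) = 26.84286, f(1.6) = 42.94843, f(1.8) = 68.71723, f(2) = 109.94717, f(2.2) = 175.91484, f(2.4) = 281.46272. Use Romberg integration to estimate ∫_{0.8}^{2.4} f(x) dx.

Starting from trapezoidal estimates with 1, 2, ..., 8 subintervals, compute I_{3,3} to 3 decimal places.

I_{0,0} (trapezoid, 1 panel, h=1.6000): 230.41298
I_{1,0} (trapezoid, 2 panels, h=0.8000): 149.56523
I_{2,0} (trapezoid, 4 panels, h=0.4000): 125.47222
I_{3,0} (trapezoid, 8 panels, h=0.2000): 119.12821
I_{1,1} = 149.56523 + (149.56523 − 230.41298)/3 = 122.61598
I_{2,1} = 125.47222 + (125.47222 − 149.56523)/3 = 117.44122
I_{3,1} = 119.12821 + (119.12821 − 125.47222)/3 = 117.01354
I_{2,2} = 117.44122 + (117.44122 − 122.61598)/15 = 117.09624
I_{3,2} = 117.01354 + (117.01354 − 117.44122)/15 = 116.98503
I_{3,3} = 116.98503 + (116.98503 − 117.09624)/63 = 116.98326

116.983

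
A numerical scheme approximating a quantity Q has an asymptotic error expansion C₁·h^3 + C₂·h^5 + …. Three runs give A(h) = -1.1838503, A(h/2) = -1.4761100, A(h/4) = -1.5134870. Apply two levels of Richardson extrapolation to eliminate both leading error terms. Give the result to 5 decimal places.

-1.51886

First eliminate the h^3 term (factor 2^3 = 8):
  B₁ = (8·(-1.4761100) − (-1.1838503))/7 = -1.5178614
  B₂ = (8·(-1.5134870) − (-1.4761100))/7 = -1.5188266
Then eliminate the h^5 term (factor 2^5 = 32):
  (32·(-1.5188266) − (-1.5178614))/31 = -1.5188577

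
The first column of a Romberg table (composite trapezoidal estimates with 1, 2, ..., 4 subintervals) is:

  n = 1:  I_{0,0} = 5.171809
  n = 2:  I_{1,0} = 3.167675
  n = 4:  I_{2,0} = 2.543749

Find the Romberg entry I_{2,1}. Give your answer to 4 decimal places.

2.3358

Richardson extrapolation on the trapezoidal column (denominator 4−1=3):
I_{2,1} = (4·2.543749 − 3.167675) / 3 = 2.335774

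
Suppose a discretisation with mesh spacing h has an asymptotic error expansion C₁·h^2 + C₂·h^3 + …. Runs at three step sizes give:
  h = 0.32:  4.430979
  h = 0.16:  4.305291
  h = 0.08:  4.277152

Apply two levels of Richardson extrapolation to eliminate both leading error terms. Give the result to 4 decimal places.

First eliminate the h^2 term (factor 2^2 = 4):
  B₁ = (4·4.305291 − 4.430979)/3 = 4.263395
  B₂ = (4·4.277152 − 4.305291)/3 = 4.267772
Then eliminate the h^3 term (factor 2^3 = 8):
  (8·4.267772 − 4.263395)/7 = 4.268397

4.2684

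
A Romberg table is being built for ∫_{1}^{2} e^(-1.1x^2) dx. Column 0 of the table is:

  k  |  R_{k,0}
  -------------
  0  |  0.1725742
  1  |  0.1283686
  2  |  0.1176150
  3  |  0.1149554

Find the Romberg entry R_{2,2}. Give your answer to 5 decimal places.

Richardson extrapolation on the trapezoidal column (denominator 4−1=3):
R_{1,1} = 0.1283686 + (0.1283686 − 0.1725742)/3 = 0.1136334
R_{2,1} = 0.1176150 + (0.1176150 − 0.1283686)/3 = 0.1140305
R_{2,2} = 0.1140305 + (0.1140305 − 0.1136334)/15 = 0.1140570

0.11406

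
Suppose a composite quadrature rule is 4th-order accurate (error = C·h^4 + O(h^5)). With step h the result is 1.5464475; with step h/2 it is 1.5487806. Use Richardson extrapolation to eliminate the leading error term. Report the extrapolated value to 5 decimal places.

1.54894

Extrapolated value = (16·A(h/2) − A(h)) / (16 − 1)
= (16·1.5487806 − 1.5464475) / 15
= 23.2340421 / 15 = 1.5489361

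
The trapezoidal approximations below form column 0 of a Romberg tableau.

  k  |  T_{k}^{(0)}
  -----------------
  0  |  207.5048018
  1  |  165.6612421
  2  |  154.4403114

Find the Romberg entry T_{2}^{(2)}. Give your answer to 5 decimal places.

150.63244

Richardson extrapolation on the trapezoidal column (denominator 4−1=3):
T_{1}^{(1)} = (4·165.6612421 − 207.5048018) / 3 = 151.7133889
T_{2}^{(1)} = 154.4403114 + (154.4403114 − 165.6612421)/3 = 150.7000012
T_{2}^{(2)} = 150.7000012 + (150.7000012 − 151.7133889)/15 = 150.6324420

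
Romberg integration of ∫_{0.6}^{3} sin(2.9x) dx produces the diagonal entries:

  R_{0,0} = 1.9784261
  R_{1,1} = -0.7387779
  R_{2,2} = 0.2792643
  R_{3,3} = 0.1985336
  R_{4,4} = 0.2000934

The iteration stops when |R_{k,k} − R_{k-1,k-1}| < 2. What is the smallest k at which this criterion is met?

k = 2

|R_{1,1} − R_{0,0}| = 2.7172040 ≥ 2
|R_{2,2} − R_{1,1}| = 1.0180422 < 2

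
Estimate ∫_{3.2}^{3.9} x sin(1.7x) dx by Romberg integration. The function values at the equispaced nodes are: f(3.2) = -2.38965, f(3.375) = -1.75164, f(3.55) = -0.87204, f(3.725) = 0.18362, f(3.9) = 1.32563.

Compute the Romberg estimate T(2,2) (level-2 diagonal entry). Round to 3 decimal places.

-0.530

T(0,0) (trapezoid, 1 panel, h=0.7000): -0.37241
T(1,0) (trapezoid, 2 panels, h=0.3500): -0.49142
T(2,0) (trapezoid, 4 panels, h=0.1750): -0.52011
T(1,1) = -0.49142 + (-0.49142 − (-0.37241))/3 = -0.53109
T(2,1) = -0.52011 + (-0.52011 − (-0.49142))/3 = -0.52967
T(2,2) = -0.52967 + (-0.52967 − (-0.53109))/15 = -0.52958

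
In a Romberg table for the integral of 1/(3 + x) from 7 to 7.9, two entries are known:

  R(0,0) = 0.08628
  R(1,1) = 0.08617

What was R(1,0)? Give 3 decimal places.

From R(1,1) = (4·R(1,0) − R(0,0))/3, solve for R(1,0):
4·R(1,0) = 3·0.08617 + 0.08628 = 0.34479
R(1,0) = 0.08620

0.086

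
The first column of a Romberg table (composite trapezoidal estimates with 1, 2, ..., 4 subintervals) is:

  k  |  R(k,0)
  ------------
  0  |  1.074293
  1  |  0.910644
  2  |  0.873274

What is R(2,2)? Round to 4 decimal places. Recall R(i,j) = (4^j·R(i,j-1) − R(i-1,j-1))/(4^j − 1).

0.8611

Richardson extrapolation on the trapezoidal column (denominator 4−1=3):
R(1,1) = 0.910644 + (0.910644 − 1.074293)/3 = 0.856094
R(2,1) = 0.873274 + (0.873274 − 0.910644)/3 = 0.860817
R(2,2) = (16·0.860817 − 0.856094) / 15 = 0.861132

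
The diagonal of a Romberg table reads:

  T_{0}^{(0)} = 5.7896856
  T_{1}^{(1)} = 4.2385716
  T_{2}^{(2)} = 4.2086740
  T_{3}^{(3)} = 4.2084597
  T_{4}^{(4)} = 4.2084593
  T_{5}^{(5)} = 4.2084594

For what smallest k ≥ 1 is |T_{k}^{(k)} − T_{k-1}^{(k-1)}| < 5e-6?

|T_{1}^{(1)} − T_{0}^{(0)}| = 1.5511140 ≥ 5e-6
|T_{2}^{(2)} − T_{1}^{(1)}| = 0.0298976 ≥ 5e-6
|T_{3}^{(3)} − T_{2}^{(2)}| = 0.0002143 ≥ 5e-6
|T_{4}^{(4)} − T_{3}^{(3)}| = 0.0000004 < 5e-6

k = 4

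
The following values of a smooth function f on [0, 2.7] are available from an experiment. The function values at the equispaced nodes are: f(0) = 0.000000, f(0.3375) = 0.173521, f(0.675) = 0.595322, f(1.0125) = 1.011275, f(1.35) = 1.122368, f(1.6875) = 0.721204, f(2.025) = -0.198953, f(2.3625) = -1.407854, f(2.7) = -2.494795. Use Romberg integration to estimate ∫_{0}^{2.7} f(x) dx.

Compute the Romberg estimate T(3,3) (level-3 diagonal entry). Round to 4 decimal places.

T(0,0) (trapezoid, 1 panel, h=2.7000): -3.367973
T(1,0) (trapezoid, 2 panels, h=1.3500): -0.168790
T(2,0) (trapezoid, 4 panels, h=0.6750): 0.183154
T(3,0) (trapezoid, 8 panels, h=0.3375): 0.259701
T(1,1) = -0.168790 + (-0.168790 − (-3.367973))/3 = 0.897604
T(2,1) = 0.183154 + (0.183154 − (-0.168790))/3 = 0.300469
T(3,1) = 0.259701 + (0.259701 − 0.183154)/3 = 0.285217
T(2,2) = 0.300469 + (0.300469 − 0.897604)/15 = 0.260660
T(3,2) = 0.285217 + (0.285217 − 0.300469)/15 = 0.284200
T(3,3) = 0.284200 + (0.284200 − 0.260660)/63 = 0.284574

0.2846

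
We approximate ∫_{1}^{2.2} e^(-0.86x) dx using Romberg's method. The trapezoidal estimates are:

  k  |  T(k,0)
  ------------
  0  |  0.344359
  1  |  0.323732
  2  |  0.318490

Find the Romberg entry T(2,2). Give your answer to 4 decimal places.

0.3167

T(1,1) = (4·0.323732 − 0.344359) / 3 = 0.316856
T(2,1) = (4·0.318490 − 0.323732) / 3 = 0.316743
T(2,2) = 0.316743 + (0.316743 − 0.316856)/15 = 0.316735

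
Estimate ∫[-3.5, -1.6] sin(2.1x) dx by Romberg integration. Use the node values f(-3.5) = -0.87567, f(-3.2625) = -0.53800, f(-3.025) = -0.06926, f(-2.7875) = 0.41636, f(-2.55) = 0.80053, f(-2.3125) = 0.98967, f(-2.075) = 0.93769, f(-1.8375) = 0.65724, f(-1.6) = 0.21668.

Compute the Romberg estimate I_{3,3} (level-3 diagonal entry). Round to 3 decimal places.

0.695

I_{0,0} (trapezoid, 1 panel, h=1.9000): -0.62604
I_{1,0} (trapezoid, 2 panels, h=0.9500): 0.44748
I_{2,0} (trapezoid, 4 panels, h=0.4750): 0.63625
I_{3,0} (trapezoid, 8 panels, h=0.2375): 0.68037
I_{1,1} = 0.44748 + (0.44748 − (-0.62604))/3 = 0.80532
I_{2,1} = 0.63625 + (0.63625 − 0.44748)/3 = 0.69917
I_{3,1} = 0.68037 + (0.68037 − 0.63625)/3 = 0.69508
I_{2,2} = 0.69917 + (0.69917 − 0.80532)/15 = 0.69209
I_{3,2} = 0.69508 + (0.69508 − 0.69917)/15 = 0.69481
I_{3,3} = 0.69481 + (0.69481 − 0.69209)/63 = 0.69485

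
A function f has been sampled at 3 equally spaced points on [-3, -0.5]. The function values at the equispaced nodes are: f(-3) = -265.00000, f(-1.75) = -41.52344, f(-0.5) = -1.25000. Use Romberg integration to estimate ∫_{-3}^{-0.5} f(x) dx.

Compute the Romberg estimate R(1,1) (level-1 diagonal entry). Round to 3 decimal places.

R(0,0) (trapezoid, 1 panel, h=2.5000): -332.81250
R(1,0) (trapezoid, 2 panels, h=1.2500): -218.31055
R(1,1) = -218.31055 + (-218.31055 − (-332.81250))/3 = -180.14323

-180.143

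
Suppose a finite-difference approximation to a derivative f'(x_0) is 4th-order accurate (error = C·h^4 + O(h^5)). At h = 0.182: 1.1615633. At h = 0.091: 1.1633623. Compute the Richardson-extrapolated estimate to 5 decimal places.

The leading error scales as h^4; refining by a factor of 2 reduces it by 2^4 = 16.
Extrapolated value = (16·A(h/2) − A(h)) / (16 − 1)
= (16·1.1633623 − 1.1615633) / 15
= 17.4522335 / 15 = 1.1634822

1.16348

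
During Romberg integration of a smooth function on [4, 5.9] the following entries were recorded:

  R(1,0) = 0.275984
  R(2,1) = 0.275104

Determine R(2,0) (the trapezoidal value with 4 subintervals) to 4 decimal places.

From R(2,1) = (4·R(2,0) − R(1,0))/3, solve for R(2,0):
4·R(2,0) = 3·0.275104 + 0.275984 = 1.101296
R(2,0) = 0.275324

0.2753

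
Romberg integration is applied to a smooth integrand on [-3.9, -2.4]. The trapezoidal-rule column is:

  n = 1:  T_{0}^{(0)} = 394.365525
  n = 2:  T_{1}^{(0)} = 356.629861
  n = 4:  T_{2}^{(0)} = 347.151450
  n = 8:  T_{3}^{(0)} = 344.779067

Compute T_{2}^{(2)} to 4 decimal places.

T_{1}^{(1)} = (4·356.629861 − 394.365525) / 3 = 344.051306
T_{2}^{(1)} = 347.151450 + (347.151450 − 356.629861)/3 = 343.991980
T_{2}^{(2)} = 343.991980 + (343.991980 − 344.051306)/15 = 343.988025

343.9880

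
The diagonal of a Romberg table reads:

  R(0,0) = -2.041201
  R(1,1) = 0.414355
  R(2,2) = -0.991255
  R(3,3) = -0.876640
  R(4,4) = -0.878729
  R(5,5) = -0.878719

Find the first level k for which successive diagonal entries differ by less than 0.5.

k = 3

|R(1,1) − R(0,0)| = 2.455556 ≥ 0.5
|R(2,2) − R(1,1)| = 1.405610 ≥ 0.5
|R(3,3) − R(2,2)| = 0.114615 < 0.5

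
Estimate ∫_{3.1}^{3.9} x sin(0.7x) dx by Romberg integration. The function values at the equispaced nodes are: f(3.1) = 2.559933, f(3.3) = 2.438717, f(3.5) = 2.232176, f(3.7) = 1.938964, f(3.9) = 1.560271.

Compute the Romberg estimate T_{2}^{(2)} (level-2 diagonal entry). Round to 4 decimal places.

T_{0}^{(0)} (trapezoid, 1 panel, h=0.8000): 1.648082
T_{1}^{(0)} (trapezoid, 2 panels, h=0.4000): 1.716911
T_{2}^{(0)} (trapezoid, 4 panels, h=0.2000): 1.733992
T_{1}^{(1)} = 1.716911 + (1.716911 − 1.648082)/3 = 1.739854
T_{2}^{(1)} = 1.733992 + (1.733992 − 1.716911)/3 = 1.739686
T_{2}^{(2)} = 1.739686 + (1.739686 − 1.739854)/15 = 1.739675

1.7397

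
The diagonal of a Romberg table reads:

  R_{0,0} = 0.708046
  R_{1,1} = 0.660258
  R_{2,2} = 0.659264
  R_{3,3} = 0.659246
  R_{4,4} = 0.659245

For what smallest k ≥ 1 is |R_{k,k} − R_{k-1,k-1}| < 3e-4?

|R_{1,1} − R_{0,0}| = 0.047788 ≥ 3e-4
|R_{2,2} − R_{1,1}| = 0.000994 ≥ 3e-4
|R_{3,3} − R_{2,2}| = 0.000018 < 3e-4

k = 3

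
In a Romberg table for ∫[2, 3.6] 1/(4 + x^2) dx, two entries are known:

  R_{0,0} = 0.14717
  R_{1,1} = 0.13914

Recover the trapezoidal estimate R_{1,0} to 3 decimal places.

0.141

From R_{1,1} = (4·R_{1,0} − R_{0,0})/3, solve for R_{1,0}:
4·R_{1,0} = 3·0.13914 + 0.14717 = 0.56459
R_{1,0} = 0.14115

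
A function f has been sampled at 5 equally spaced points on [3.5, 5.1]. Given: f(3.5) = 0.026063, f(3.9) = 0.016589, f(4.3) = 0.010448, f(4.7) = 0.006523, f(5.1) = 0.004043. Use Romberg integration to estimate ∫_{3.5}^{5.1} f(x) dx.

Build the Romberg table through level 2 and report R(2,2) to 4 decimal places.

R(0,0) (trapezoid, 1 panel, h=1.6000): 0.024085
R(1,0) (trapezoid, 2 panels, h=0.8000): 0.020401
R(2,0) (trapezoid, 4 panels, h=0.4000): 0.019445
R(1,1) = 0.020401 + (0.020401 − 0.024085)/3 = 0.019173
R(2,1) = 0.019445 + (0.019445 − 0.020401)/3 = 0.019126
R(2,2) = 0.019126 + (0.019126 − 0.019173)/15 = 0.019123

0.0191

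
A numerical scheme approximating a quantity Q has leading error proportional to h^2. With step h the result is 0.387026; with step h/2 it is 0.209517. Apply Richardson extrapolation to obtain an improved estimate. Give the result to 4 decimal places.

0.1503

The leading error scales as h^2; refining by a factor of 2 reduces it by 2^2 = 4.
Extrapolated value = (4·A(h/2) − A(h)) / (4 − 1)
= (4·0.209517 − 0.387026) / 3
= 0.451042 / 3 = 0.150347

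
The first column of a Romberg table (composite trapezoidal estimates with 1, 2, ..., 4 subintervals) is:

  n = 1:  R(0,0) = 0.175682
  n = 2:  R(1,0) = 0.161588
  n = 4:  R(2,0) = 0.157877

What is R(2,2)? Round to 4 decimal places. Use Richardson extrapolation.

R(1,1) = 0.161588 + (0.161588 − 0.175682)/3 = 0.156890
R(2,1) = (4·0.157877 − 0.161588) / 3 = 0.156640
R(2,2) = (16·0.156640 − 0.156890) / 15 = 0.156623

0.1566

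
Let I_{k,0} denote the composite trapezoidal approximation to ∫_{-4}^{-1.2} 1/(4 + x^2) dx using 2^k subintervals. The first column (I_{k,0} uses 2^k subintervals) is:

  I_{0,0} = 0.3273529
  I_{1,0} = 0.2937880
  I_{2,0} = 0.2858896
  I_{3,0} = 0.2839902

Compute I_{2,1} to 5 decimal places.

0.28326

I_{2,1} = 0.2858896 + (0.2858896 − 0.2937880)/3 = 0.2832568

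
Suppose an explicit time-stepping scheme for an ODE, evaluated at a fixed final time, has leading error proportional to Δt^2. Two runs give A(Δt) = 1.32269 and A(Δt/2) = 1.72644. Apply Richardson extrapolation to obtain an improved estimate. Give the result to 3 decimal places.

1.861

The leading error scales as Δt^2; refining by a factor of 2 reduces it by 2^2 = 4.
Extrapolated value = (4·A(Δt/2) − A(Δt)) / (4 − 1)
= (4·1.72644 − 1.32269) / 3
= 5.58307 / 3 = 1.86102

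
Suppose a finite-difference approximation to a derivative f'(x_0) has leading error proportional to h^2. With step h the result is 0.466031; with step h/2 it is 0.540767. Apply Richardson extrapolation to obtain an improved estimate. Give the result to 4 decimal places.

0.5657

The leading error scales as h^2; refining by a factor of 2 reduces it by 2^2 = 4.
Extrapolated value = (4·A(h/2) − A(h)) / (4 − 1)
= (4·0.540767 − 0.466031) / 3
= 1.697037 / 3 = 0.565679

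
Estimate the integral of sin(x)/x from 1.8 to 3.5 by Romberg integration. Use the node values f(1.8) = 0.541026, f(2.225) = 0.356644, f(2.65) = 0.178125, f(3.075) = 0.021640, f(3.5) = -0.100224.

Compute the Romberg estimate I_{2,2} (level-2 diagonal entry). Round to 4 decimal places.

0.3273

I_{0,0} (trapezoid, 1 panel, h=1.7000): 0.374682
I_{1,0} (trapezoid, 2 panels, h=0.8500): 0.338747
I_{2,0} (trapezoid, 4 panels, h=0.4250): 0.330144
I_{1,1} = 0.338747 + (0.338747 − 0.374682)/3 = 0.326769
I_{2,1} = 0.330144 + (0.330144 − 0.338747)/3 = 0.327276
I_{2,2} = 0.327276 + (0.327276 − 0.326769)/15 = 0.327310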